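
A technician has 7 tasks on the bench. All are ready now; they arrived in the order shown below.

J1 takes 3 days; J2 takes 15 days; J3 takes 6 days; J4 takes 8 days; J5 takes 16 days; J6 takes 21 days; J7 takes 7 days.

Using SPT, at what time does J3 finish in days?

9

SPT (increasing processing time): J1 J3 J7 J4 J2 J5 J6.
J1: 0→3
J3: 3→9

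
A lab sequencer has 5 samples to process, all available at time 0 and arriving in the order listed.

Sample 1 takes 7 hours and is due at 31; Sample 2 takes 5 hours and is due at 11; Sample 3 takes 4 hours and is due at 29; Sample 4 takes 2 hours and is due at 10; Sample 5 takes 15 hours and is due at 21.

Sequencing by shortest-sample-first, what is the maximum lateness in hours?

SPT (increasing processing time): Sample 4 Sample 3 Sample 2 Sample 1 Sample 5.
Sample 4: 0→2, due 10, lateness -8
Sample 3: 2→6, due 29, lateness -23
Sample 2: 6→11, due 11, lateness 0
Sample 1: 11→18, due 31, lateness -13
Sample 5: 18→33, due 21, lateness 12
Maximum = 12.

12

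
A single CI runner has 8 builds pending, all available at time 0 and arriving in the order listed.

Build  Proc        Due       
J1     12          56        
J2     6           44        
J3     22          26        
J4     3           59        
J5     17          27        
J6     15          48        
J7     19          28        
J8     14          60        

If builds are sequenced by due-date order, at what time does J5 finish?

EDD (increasing due date): J3 J5 J7 J2 J6 J1 J4 J8.
J3: 0→22
J5: 22→39

39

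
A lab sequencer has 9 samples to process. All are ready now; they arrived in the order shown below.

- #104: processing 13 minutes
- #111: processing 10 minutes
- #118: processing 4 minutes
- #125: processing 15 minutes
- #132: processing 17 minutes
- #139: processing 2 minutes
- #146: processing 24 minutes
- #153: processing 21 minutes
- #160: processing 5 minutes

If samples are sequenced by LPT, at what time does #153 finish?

45

LPT (decreasing processing time): #146 #153 #132 #125 #104 #111 #160 #118 #139.
#146: 0→24
#153: 24→45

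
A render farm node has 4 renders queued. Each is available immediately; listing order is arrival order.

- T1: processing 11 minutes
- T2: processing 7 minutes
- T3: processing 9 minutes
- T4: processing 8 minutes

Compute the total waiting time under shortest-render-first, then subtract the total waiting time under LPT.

-13

SPT (increasing processing time): T2 T4 T3 T1.
T2: waits 0, runs 0→7
T4: waits 7, runs 7→15
T3: waits 15, runs 15→24
T1: waits 24, runs 24→35
Sum = 0+7+15+24 = 46.
LPT (decreasing processing time): T1 T3 T4 T2.
T1: waits 0, runs 0→11
T3: waits 11, runs 11→20
T4: waits 20, runs 20→28
T2: waits 28, runs 28→35
Sum = 0+11+20+28 = 59.
Difference = 46 − 59 = -13.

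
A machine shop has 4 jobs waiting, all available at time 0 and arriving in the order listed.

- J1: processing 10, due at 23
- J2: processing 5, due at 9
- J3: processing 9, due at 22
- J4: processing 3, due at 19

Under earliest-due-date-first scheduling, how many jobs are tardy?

EDD (increasing due date): J2 J4 J3 J1.
J2: 0→5, due 9, tardiness 0
J4: 5→8, due 19, tardiness 0
J3: 8→17, due 22, tardiness 0
J1: 17→27, due 23, tardiness 4
Late jobs: 1.

1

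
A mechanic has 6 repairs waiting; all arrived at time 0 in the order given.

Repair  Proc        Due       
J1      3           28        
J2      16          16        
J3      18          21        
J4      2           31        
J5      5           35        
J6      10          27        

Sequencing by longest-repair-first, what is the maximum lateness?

LPT (decreasing processing time): J3 J2 J6 J5 J1 J4.
J3: 0→18, due 21, lateness -3
J2: 18→34, due 16, lateness 18
J6: 34→44, due 27, lateness 17
J5: 44→49, due 35, lateness 14
J1: 49→52, due 28, lateness 24
J4: 52→54, due 31, lateness 23
Maximum = 24.

24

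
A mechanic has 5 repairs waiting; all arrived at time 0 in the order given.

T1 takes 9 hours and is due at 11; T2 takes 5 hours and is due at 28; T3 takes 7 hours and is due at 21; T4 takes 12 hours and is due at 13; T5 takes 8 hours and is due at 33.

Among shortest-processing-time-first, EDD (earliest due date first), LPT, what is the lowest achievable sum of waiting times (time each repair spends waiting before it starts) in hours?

66

SPT (increasing processing time): T2 T3 T5 T1 T4.
T2: waits 0, runs 0→5
T3: waits 5, runs 5→12
T5: waits 12, runs 12→20
T1: waits 20, runs 20→29
T4: waits 29, runs 29→41
Sum = 0+5+12+20+29 = 66.
EDD (increasing due date): T1 T4 T3 T2 T5.
T1: waits 0, runs 0→9
T4: waits 9, runs 9→21
T3: waits 21, runs 21→28
T2: waits 28, runs 28→33
T5: waits 33, runs 33→41
Sum = 0+9+21+28+33 = 91.
LPT (decreasing processing time): T4 T1 T5 T3 T2.
T4: waits 0, runs 0→12
T1: waits 12, runs 12→21
T5: waits 21, runs 21→29
T3: waits 29, runs 29→36
T2: waits 36, runs 36→41
Sum = 0+12+21+29+36 = 98.
SPT 66, EDD 91, LPT 98 → minimum 66.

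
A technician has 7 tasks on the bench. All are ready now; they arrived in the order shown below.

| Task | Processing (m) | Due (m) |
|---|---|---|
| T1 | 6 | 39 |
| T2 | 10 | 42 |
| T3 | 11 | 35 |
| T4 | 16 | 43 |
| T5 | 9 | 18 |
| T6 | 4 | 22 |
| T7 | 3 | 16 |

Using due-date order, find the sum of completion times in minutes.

EDD (increasing due date): T7 T5 T6 T3 T1 T2 T4.
T7: 0→3
T5: 3→12
T6: 12→16
T3: 16→27
T1: 27→33
T2: 33→43
T4: 43→59
Sum = 3+12+16+27+33+43+59 = 193.

193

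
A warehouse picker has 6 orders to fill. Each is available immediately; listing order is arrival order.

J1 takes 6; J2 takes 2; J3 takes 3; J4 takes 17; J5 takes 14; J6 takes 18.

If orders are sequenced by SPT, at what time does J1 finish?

SPT (increasing processing time): J2 J3 J1 J5 J4 J6.
J2: 0→2
J3: 2→5
J1: 5→11

11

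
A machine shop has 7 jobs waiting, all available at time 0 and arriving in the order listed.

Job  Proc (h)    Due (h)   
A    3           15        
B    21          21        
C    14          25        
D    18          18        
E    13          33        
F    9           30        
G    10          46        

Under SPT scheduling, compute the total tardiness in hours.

SPT (increasing processing time): A F G E C D B.
A: 0→3, due 15, tardiness 0
F: 3→12, due 30, tardiness 0
G: 12→22, due 46, tardiness 0
E: 22→35, due 33, tardiness 2
C: 35→49, due 25, tardiness 24
D: 49→67, due 18, tardiness 49
B: 67→88, due 21, tardiness 67
Sum = 0+0+0+2+24+49+67 = 142.

142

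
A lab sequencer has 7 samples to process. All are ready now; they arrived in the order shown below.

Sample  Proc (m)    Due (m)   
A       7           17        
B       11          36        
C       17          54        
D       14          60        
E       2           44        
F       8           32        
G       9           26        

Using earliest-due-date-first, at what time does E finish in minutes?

EDD (increasing due date): A G F B E C D.
A: 0→7
G: 7→16
F: 16→24
B: 24→35
E: 35→37

37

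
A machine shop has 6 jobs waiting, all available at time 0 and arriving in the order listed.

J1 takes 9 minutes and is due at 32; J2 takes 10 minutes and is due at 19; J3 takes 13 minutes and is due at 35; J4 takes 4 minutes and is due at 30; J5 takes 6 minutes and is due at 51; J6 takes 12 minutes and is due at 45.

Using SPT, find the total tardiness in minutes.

SPT (increasing processing time): J4 J5 J1 J2 J6 J3.
J4: 0→4, due 30, tardiness 0
J5: 4→10, due 51, tardiness 0
J1: 10→19, due 32, tardiness 0
J2: 19→29, due 19, tardiness 10
J6: 29→41, due 45, tardiness 0
J3: 41→54, due 35, tardiness 19
Sum = 0+0+0+10+0+19 = 29.

29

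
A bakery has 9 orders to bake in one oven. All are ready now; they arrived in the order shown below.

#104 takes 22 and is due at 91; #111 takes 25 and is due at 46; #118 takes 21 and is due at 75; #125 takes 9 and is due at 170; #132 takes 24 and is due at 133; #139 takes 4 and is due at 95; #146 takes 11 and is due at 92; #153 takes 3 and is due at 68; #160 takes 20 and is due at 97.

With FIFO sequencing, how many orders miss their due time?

5

FIFO (arrival order): #104 #111 #118 #125 #132 #139 #146 #153 #160.
#104: 0→22, due 91, tardiness 0
#111: 22→47, due 46, tardiness 1
#118: 47→68, due 75, tardiness 0
#125: 68→77, due 170, tardiness 0
#132: 77→101, due 133, tardiness 0
#139: 101→105, due 95, tardiness 10
#146: 105→116, due 92, tardiness 24
#153: 116→119, due 68, tardiness 51
#160: 119→139, due 97, tardiness 42
Late orders: 5.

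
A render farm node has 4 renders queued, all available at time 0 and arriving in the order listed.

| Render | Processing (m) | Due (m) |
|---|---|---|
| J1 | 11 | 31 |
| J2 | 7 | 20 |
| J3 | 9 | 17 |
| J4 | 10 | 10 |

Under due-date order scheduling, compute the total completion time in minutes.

92

EDD (increasing due date): J4 J3 J2 J1.
J4: 0→10
J3: 10→19
J2: 19→26
J1: 26→37
Sum = 10+19+26+37 = 92.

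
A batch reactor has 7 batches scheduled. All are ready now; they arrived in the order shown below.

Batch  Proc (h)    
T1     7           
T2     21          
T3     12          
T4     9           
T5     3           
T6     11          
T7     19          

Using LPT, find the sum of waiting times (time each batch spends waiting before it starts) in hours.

LPT (decreasing processing time): T2 T7 T3 T6 T4 T1 T5.
T2: waits 0, runs 0→21
T7: waits 21, runs 21→40
T3: waits 40, runs 40→52
T6: waits 52, runs 52→63
T4: waits 63, runs 63→72
T1: waits 72, runs 72→79
T5: waits 79, runs 79→82
Sum = 0+21+40+52+63+72+79 = 327.

327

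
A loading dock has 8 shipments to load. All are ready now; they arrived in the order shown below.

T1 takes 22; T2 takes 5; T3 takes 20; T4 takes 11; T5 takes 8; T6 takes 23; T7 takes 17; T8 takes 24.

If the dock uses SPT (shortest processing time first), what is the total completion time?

463

SPT (increasing processing time): T2 T5 T4 T7 T3 T1 T6 T8.
T2: 0→5
T5: 5→13
T4: 13→24
T7: 24→41
T3: 41→61
T1: 61→83
T6: 83→106
T8: 106→130
Sum = 5+13+24+41+61+83+106+130 = 463.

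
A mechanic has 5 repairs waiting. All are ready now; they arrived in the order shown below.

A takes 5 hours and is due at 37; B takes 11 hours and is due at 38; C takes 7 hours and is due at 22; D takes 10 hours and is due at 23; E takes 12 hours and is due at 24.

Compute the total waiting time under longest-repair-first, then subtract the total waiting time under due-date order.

21

LPT (decreasing processing time): E B D C A.
E: waits 0, runs 0→12
B: waits 12, runs 12→23
D: waits 23, runs 23→33
C: waits 33, runs 33→40
A: waits 40, runs 40→45
Sum = 0+12+23+33+40 = 108.
EDD (increasing due date): C D E A B.
C: waits 0, runs 0→7
D: waits 7, runs 7→17
E: waits 17, runs 17→29
A: waits 29, runs 29→34
B: waits 34, runs 34→45
Sum = 0+7+17+29+34 = 87.
Difference = 108 − 87 = 21.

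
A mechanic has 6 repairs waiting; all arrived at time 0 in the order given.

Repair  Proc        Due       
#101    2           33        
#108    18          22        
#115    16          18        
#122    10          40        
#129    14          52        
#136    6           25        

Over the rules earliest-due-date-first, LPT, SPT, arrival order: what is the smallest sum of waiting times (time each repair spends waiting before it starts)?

108

EDD (increasing due date): #115 #108 #136 #101 #122 #129.
#115: waits 0, runs 0→16
#108: waits 16, runs 16→34
#136: waits 34, runs 34→40
#101: waits 40, runs 40→42
#122: waits 42, runs 42→52
#129: waits 52, runs 52→66
Sum = 0+16+34+40+42+52 = 184.
LPT (decreasing processing time): #108 #115 #129 #122 #136 #101.
#108: waits 0, runs 0→18
#115: waits 18, runs 18→34
#129: waits 34, runs 34→48
#122: waits 48, runs 48→58
#136: waits 58, runs 58→64
#101: waits 64, runs 64→66
Sum = 0+18+34+48+58+64 = 222.
SPT (increasing processing time): #101 #136 #122 #129 #115 #108.
#101: waits 0, runs 0→2
#136: waits 2, runs 2→8
#122: waits 8, runs 8→18
#129: waits 18, runs 18→32
#115: waits 32, runs 32→48
#108: waits 48, runs 48→66
Sum = 0+2+8+18+32+48 = 108.
FIFO (arrival order): #101 #108 #115 #122 #129 #136.
#101: waits 0, runs 0→2
#108: waits 2, runs 2→20
#115: waits 20, runs 20→36
#122: waits 36, runs 36→46
#129: waits 46, runs 46→60
#136: waits 60, runs 60→66
Sum = 0+2+20+36+46+60 = 164.
EDD 184, LPT 222, SPT 108, FIFO 164 → minimum 108.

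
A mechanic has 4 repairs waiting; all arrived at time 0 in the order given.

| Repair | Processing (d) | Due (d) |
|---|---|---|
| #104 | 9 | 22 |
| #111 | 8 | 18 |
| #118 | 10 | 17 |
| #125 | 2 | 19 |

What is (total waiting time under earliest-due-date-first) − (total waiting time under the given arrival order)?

EDD (increasing due date): #118 #111 #125 #104.
#118: waits 0, runs 0→10
#111: waits 10, runs 10→18
#125: waits 18, runs 18→20
#104: waits 20, runs 20→29
Sum = 0+10+18+20 = 48.
FIFO (arrival order): #104 #111 #118 #125.
#104: waits 0, runs 0→9
#111: waits 9, runs 9→17
#118: waits 17, runs 17→27
#125: waits 27, runs 27→29
Sum = 0+9+17+27 = 53.
Difference = 48 − 53 = -5.

-5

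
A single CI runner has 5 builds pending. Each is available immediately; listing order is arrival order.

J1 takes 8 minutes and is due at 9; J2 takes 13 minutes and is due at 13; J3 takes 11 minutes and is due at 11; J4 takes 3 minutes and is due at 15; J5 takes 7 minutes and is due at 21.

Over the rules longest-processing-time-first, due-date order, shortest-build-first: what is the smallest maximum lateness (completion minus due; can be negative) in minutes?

LPT (decreasing processing time): J2 J3 J1 J5 J4.
J2: 0→13, due 13, lateness 0
J3: 13→24, due 11, lateness 13
J1: 24→32, due 9, lateness 23
J5: 32→39, due 21, lateness 18
J4: 39→42, due 15, lateness 27
Maximum = 27.
EDD (increasing due date): J1 J3 J2 J4 J5.
J1: 0→8, due 9, lateness -1
J3: 8→19, due 11, lateness 8
J2: 19→32, due 13, lateness 19
J4: 32→35, due 15, lateness 20
J5: 35→42, due 21, lateness 21
Maximum = 21.
SPT (increasing processing time): J4 J5 J1 J3 J2.
J4: 0→3, due 15, lateness -12
J5: 3→10, due 21, lateness -11
J1: 10→18, due 9, lateness 9
J3: 18→29, due 11, lateness 18
J2: 29→42, due 13, lateness 29
Maximum = 29.
LPT 27, EDD 21, SPT 29 → minimum 21.

21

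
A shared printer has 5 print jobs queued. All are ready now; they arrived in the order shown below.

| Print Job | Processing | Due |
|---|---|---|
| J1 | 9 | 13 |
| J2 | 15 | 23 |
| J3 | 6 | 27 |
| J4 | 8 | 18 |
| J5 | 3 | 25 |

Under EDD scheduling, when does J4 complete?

EDD (increasing due date): J1 J4 J2 J5 J3.
J1: 0→9
J4: 9→17

17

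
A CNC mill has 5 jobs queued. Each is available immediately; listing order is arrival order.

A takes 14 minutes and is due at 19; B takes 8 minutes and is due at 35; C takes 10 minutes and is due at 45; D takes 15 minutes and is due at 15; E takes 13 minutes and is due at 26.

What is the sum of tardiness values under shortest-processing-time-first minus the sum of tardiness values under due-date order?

SPT (increasing processing time): B C E A D.
B: 0→8, due 35, tardiness 0
C: 8→18, due 45, tardiness 0
E: 18→31, due 26, tardiness 5
A: 31→45, due 19, tardiness 26
D: 45→60, due 15, tardiness 45
Sum = 0+0+5+26+45 = 76.
EDD (increasing due date): D A E B C.
D: 0→15, due 15, tardiness 0
A: 15→29, due 19, tardiness 10
E: 29→42, due 26, tardiness 16
B: 42→50, due 35, tardiness 15
C: 50→60, due 45, tardiness 15
Sum = 0+10+16+15+15 = 56.
Difference = 76 − 56 = 20.

20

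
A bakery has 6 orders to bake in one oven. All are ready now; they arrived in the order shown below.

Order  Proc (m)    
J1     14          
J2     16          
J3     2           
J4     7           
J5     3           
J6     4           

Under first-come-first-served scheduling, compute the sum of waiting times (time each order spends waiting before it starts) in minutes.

157

FIFO (arrival order): J1 J2 J3 J4 J5 J6.
J1: waits 0, runs 0→14
J2: waits 14, runs 14→30
J3: waits 30, runs 30→32
J4: waits 32, runs 32→39
J5: waits 39, runs 39→42
J6: waits 42, runs 42→46
Sum = 0+14+30+32+39+42 = 157.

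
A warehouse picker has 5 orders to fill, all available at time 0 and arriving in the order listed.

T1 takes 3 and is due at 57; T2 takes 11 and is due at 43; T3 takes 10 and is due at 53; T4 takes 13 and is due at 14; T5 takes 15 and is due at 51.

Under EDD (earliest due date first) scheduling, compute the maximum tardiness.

EDD (increasing due date): T4 T2 T5 T3 T1.
T4: 0→13, due 14, tardiness 0
T2: 13→24, due 43, tardiness 0
T5: 24→39, due 51, tardiness 0
T3: 39→49, due 53, tardiness 0
T1: 49→52, due 57, tardiness 0
Maximum = 0.

0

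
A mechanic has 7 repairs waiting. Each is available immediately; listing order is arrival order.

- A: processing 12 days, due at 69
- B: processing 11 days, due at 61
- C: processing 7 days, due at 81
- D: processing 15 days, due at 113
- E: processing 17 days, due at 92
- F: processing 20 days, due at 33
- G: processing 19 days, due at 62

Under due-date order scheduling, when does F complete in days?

EDD (increasing due date): F B G A C E D.
F: 0→20

20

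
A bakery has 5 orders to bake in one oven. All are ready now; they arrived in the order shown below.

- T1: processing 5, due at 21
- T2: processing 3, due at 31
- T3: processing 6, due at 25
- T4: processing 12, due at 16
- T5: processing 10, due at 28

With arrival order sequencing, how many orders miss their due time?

2

FIFO (arrival order): T1 T2 T3 T4 T5.
T1: 0→5, due 21, tardiness 0
T2: 5→8, due 31, tardiness 0
T3: 8→14, due 25, tardiness 0
T4: 14→26, due 16, tardiness 10
T5: 26→36, due 28, tardiness 8
Late orders: 2.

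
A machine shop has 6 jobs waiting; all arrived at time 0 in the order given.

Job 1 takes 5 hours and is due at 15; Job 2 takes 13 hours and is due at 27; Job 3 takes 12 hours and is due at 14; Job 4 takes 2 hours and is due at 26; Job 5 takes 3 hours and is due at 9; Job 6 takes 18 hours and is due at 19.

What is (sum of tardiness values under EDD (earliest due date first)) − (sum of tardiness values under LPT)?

EDD (increasing due date): Job 5 Job 3 Job 1 Job 6 Job 4 Job 2.
Job 5: 0→3, due 9, tardiness 0
Job 3: 3→15, due 14, tardiness 1
Job 1: 15→20, due 15, tardiness 5
Job 6: 20→38, due 19, tardiness 19
Job 4: 38→40, due 26, tardiness 14
Job 2: 40→53, due 27, tardiness 26
Sum = 0+1+5+19+14+26 = 65.
LPT (decreasing processing time): Job 6 Job 2 Job 3 Job 1 Job 5 Job 4.
Job 6: 0→18, due 19, tardiness 0
Job 2: 18→31, due 27, tardiness 4
Job 3: 31→43, due 14, tardiness 29
Job 1: 43→48, due 15, tardiness 33
Job 5: 48→51, due 9, tardiness 42
Job 4: 51→53, due 26, tardiness 27
Sum = 0+4+29+33+42+27 = 135.
Difference = 65 − 135 = -70.

-70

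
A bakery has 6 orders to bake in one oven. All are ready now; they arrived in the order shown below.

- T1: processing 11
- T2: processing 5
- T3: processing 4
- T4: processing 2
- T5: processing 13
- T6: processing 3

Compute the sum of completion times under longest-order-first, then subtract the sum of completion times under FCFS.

31

LPT (decreasing processing time): T5 T1 T2 T3 T6 T4.
T5: 0→13
T1: 13→24
T2: 24→29
T3: 29→33
T6: 33→36
T4: 36→38
Sum = 13+24+29+33+36+38 = 173.
FIFO (arrival order): T1 T2 T3 T4 T5 T6.
T1: 0→11
T2: 11→16
T3: 16→20
T4: 20→22
T5: 22→35
T6: 35→38
Sum = 11+16+20+22+35+38 = 142.
Difference = 173 − 142 = 31.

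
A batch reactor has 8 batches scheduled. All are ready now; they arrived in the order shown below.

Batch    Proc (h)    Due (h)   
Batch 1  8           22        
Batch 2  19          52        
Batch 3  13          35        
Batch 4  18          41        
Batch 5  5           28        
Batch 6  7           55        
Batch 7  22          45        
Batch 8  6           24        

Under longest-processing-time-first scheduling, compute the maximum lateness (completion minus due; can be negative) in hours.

70

LPT (decreasing processing time): Batch 7 Batch 2 Batch 4 Batch 3 Batch 1 Batch 6 Batch 8 Batch 5.
Batch 7: 0→22, due 45, lateness -23
Batch 2: 22→41, due 52, lateness -11
Batch 4: 41→59, due 41, lateness 18
Batch 3: 59→72, due 35, lateness 37
Batch 1: 72→80, due 22, lateness 58
Batch 6: 80→87, due 55, lateness 32
Batch 8: 87→93, due 24, lateness 69
Batch 5: 93→98, due 28, lateness 70
Maximum = 70.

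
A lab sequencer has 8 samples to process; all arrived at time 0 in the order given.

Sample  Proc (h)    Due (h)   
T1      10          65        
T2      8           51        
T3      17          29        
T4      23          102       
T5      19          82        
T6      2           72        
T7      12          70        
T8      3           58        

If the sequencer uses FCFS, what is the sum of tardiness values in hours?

FIFO (arrival order): T1 T2 T3 T4 T5 T6 T7 T8.
T1: 0→10, due 65, tardiness 0
T2: 10→18, due 51, tardiness 0
T3: 18→35, due 29, tardiness 6
T4: 35→58, due 102, tardiness 0
T5: 58→77, due 82, tardiness 0
T6: 77→79, due 72, tardiness 7
T7: 79→91, due 70, tardiness 21
T8: 91→94, due 58, tardiness 36
Sum = 0+0+6+0+0+7+21+36 = 70.

70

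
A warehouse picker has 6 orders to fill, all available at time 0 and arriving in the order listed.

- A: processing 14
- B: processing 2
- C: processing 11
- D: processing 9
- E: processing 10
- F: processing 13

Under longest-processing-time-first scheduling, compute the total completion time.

243

LPT (decreasing processing time): A F C E D B.
A: 0→14
F: 14→27
C: 27→38
E: 38→48
D: 48→57
B: 57→59
Sum = 14+27+38+48+57+59 = 243.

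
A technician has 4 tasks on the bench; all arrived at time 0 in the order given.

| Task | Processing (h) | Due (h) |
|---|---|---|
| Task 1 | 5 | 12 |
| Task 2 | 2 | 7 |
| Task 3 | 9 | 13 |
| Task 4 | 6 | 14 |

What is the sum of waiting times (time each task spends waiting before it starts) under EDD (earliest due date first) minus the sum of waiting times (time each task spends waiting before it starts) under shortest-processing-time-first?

3

EDD (increasing due date): Task 2 Task 1 Task 3 Task 4.
Task 2: waits 0, runs 0→2
Task 1: waits 2, runs 2→7
Task 3: waits 7, runs 7→16
Task 4: waits 16, runs 16→22
Sum = 0+2+7+16 = 25.
SPT (increasing processing time): Task 2 Task 1 Task 4 Task 3.
Task 2: waits 0, runs 0→2
Task 1: waits 2, runs 2→7
Task 4: waits 7, runs 7→13
Task 3: waits 13, runs 13→22
Sum = 0+2+7+13 = 22.
Difference = 25 − 22 = 3.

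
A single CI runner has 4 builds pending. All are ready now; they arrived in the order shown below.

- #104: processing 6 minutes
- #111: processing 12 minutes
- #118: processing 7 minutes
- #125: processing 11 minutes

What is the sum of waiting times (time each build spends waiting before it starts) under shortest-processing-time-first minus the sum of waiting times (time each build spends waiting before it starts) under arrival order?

-6

SPT (increasing processing time): #104 #118 #125 #111.
#104: waits 0, runs 0→6
#118: waits 6, runs 6→13
#125: waits 13, runs 13→24
#111: waits 24, runs 24→36
Sum = 0+6+13+24 = 43.
FIFO (arrival order): #104 #111 #118 #125.
#104: waits 0, runs 0→6
#111: waits 6, runs 6→18
#118: waits 18, runs 18→25
#125: waits 25, runs 25→36
Sum = 0+6+18+25 = 49.
Difference = 43 − 49 = -6.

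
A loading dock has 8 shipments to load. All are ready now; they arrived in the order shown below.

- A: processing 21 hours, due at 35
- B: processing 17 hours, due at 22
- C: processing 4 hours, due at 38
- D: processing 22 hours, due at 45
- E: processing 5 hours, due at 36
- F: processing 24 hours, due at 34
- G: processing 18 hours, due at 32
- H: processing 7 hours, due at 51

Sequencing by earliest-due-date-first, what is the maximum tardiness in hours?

EDD (increasing due date): B G F A E C D H.
B: 0→17, due 22, tardiness 0
G: 17→35, due 32, tardiness 3
F: 35→59, due 34, tardiness 25
A: 59→80, due 35, tardiness 45
E: 80→85, due 36, tardiness 49
C: 85→89, due 38, tardiness 51
D: 89→111, due 45, tardiness 66
H: 111→118, due 51, tardiness 67
Maximum = 67.

67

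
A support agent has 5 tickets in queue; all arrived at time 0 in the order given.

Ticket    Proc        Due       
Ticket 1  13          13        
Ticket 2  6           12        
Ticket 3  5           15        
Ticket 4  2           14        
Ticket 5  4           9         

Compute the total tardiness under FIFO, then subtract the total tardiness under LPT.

-2

FIFO (arrival order): Ticket 1 Ticket 2 Ticket 3 Ticket 4 Ticket 5.
Ticket 1: 0→13, due 13, tardiness 0
Ticket 2: 13→19, due 12, tardiness 7
Ticket 3: 19→24, due 15, tardiness 9
Ticket 4: 24→26, due 14, tardiness 12
Ticket 5: 26→30, due 9, tardiness 21
Sum = 0+7+9+12+21 = 49.
LPT (decreasing processing time): Ticket 1 Ticket 2 Ticket 3 Ticket 5 Ticket 4.
Ticket 1: 0→13, due 13, tardiness 0
Ticket 2: 13→19, due 12, tardiness 7
Ticket 3: 19→24, due 15, tardiness 9
Ticket 5: 24→28, due 9, tardiness 19
Ticket 4: 28→30, due 14, tardiness 16
Sum = 0+7+9+19+16 = 51.
Difference = 49 − 51 = -2.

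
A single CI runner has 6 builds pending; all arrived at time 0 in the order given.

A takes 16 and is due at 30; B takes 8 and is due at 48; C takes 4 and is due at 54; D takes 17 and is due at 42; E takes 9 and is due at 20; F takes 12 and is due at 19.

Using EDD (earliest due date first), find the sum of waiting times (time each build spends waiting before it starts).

186

EDD (increasing due date): F E A D B C.
F: waits 0, runs 0→12
E: waits 12, runs 12→21
A: waits 21, runs 21→37
D: waits 37, runs 37→54
B: waits 54, runs 54→62
C: waits 62, runs 62→66
Sum = 0+12+21+37+54+62 = 186.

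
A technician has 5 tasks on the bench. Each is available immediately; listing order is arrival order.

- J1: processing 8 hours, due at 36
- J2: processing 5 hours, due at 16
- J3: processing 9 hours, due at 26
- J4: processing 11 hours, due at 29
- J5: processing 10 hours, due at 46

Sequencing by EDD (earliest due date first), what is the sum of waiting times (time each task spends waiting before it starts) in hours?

EDD (increasing due date): J2 J3 J4 J1 J5.
J2: waits 0, runs 0→5
J3: waits 5, runs 5→14
J4: waits 14, runs 14→25
J1: waits 25, runs 25→33
J5: waits 33, runs 33→43
Sum = 0+5+14+25+33 = 77.

77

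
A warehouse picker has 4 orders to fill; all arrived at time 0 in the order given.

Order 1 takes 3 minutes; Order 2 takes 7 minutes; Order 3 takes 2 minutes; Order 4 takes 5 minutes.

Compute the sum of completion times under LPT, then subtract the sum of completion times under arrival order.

9

LPT (decreasing processing time): Order 2 Order 4 Order 1 Order 3.
Order 2: 0→7
Order 4: 7→12
Order 1: 12→15
Order 3: 15→17
Sum = 7+12+15+17 = 51.
FIFO (arrival order): Order 1 Order 2 Order 3 Order 4.
Order 1: 0→3
Order 2: 3→10
Order 3: 10→12
Order 4: 12→17
Sum = 3+10+12+17 = 42.
Difference = 51 − 42 = 9.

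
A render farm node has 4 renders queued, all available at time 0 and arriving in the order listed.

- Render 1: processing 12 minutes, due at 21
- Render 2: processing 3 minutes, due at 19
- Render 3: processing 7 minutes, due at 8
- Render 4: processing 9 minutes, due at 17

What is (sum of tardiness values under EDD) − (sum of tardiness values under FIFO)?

EDD (increasing due date): Render 3 Render 4 Render 2 Render 1.
Render 3: 0→7, due 8, tardiness 0
Render 4: 7→16, due 17, tardiness 0
Render 2: 16→19, due 19, tardiness 0
Render 1: 19→31, due 21, tardiness 10
Sum = 0+0+0+10 = 10.
FIFO (arrival order): Render 1 Render 2 Render 3 Render 4.
Render 1: 0→12, due 21, tardiness 0
Render 2: 12→15, due 19, tardiness 0
Render 3: 15→22, due 8, tardiness 14
Render 4: 22→31, due 17, tardiness 14
Sum = 0+0+14+14 = 28.
Difference = 10 − 28 = -18.

-18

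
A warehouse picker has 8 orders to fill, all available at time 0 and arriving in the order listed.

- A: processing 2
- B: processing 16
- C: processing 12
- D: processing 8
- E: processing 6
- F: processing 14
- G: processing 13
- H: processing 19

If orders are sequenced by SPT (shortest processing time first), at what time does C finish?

SPT (increasing processing time): A E D C G F B H.
A: 0→2
E: 2→8
D: 8→16
C: 16→28

28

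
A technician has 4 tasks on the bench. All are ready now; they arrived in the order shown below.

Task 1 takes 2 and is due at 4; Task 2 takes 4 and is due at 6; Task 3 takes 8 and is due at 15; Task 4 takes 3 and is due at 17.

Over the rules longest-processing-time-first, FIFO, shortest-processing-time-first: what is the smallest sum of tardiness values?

LPT (decreasing processing time): Task 3 Task 2 Task 4 Task 1.
Task 3: 0→8, due 15, tardiness 0
Task 2: 8→12, due 6, tardiness 6
Task 4: 12→15, due 17, tardiness 0
Task 1: 15→17, due 4, tardiness 13
Sum = 0+6+0+13 = 19.
FIFO (arrival order): Task 1 Task 2 Task 3 Task 4.
Task 1: 0→2, due 4, tardiness 0
Task 2: 2→6, due 6, tardiness 0
Task 3: 6→14, due 15, tardiness 0
Task 4: 14→17, due 17, tardiness 0
Sum = 0+0+0+0 = 0.
SPT (increasing processing time): Task 1 Task 4 Task 2 Task 3.
Task 1: 0→2, due 4, tardiness 0
Task 4: 2→5, due 17, tardiness 0
Task 2: 5→9, due 6, tardiness 3
Task 3: 9→17, due 15, tardiness 2
Sum = 0+0+3+2 = 5.
LPT 19, FIFO 0, SPT 5 → minimum 0.

0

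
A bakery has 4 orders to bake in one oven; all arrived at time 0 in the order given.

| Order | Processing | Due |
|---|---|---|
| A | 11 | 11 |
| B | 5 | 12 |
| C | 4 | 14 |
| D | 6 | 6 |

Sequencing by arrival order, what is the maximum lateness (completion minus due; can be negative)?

FIFO (arrival order): A B C D.
A: 0→11, due 11, lateness 0
B: 11→16, due 12, lateness 4
C: 16→20, due 14, lateness 6
D: 20→26, due 6, lateness 20
Maximum = 20.

20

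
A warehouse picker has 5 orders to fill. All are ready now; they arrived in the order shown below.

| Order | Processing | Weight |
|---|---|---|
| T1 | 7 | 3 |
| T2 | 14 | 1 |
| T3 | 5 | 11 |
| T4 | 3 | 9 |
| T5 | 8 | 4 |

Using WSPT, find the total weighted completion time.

285

WSPT (decreasing weight/processing-time ratio): T4 T3 T5 T1 T2.
T4: finishes 3, weight 9, w·C = 27
T3: finishes 8, weight 11, w·C = 88
T5: finishes 16, weight 4, w·C = 64
T1: finishes 23, weight 3, w·C = 69
T2: finishes 37, weight 1, w·C = 37
Sum = 27+88+64+69+37 = 285.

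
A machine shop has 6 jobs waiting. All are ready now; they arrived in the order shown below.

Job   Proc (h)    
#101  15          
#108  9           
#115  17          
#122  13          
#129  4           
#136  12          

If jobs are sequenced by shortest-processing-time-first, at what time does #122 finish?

38

SPT (increasing processing time): #129 #108 #136 #122 #101 #115.
#129: 0→4
#108: 4→13
#136: 13→25
#122: 25→38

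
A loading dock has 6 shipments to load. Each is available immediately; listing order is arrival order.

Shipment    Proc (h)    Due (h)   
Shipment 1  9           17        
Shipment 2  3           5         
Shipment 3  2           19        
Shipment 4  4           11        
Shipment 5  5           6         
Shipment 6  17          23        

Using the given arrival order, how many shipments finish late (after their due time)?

4

FIFO (arrival order): Shipment 1 Shipment 2 Shipment 3 Shipment 4 Shipment 5 Shipment 6.
Shipment 1: 0→9, due 17, tardiness 0
Shipment 2: 9→12, due 5, tardiness 7
Shipment 3: 12→14, due 19, tardiness 0
Shipment 4: 14→18, due 11, tardiness 7
Shipment 5: 18→23, due 6, tardiness 17
Shipment 6: 23→40, due 23, tardiness 17
Late shipments: 4.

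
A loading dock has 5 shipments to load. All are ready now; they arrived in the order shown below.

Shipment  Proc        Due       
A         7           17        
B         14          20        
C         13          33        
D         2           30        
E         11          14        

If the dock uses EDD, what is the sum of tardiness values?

EDD (increasing due date): E A B D C.
E: 0→11, due 14, tardiness 0
A: 11→18, due 17, tardiness 1
B: 18→32, due 20, tardiness 12
D: 32→34, due 30, tardiness 4
C: 34→47, due 33, tardiness 14
Sum = 0+1+12+4+14 = 31.

31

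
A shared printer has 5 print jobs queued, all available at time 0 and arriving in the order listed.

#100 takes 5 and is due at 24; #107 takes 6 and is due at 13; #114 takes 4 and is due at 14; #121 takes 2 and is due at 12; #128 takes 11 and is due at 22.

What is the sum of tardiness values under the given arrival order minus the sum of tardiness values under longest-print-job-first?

-20

FIFO (arrival order): #100 #107 #114 #121 #128.
#100: 0→5, due 24, tardiness 0
#107: 5→11, due 13, tardiness 0
#114: 11→15, due 14, tardiness 1
#121: 15→17, due 12, tardiness 5
#128: 17→28, due 22, tardiness 6
Sum = 0+0+1+5+6 = 12.
LPT (decreasing processing time): #128 #107 #100 #114 #121.
#128: 0→11, due 22, tardiness 0
#107: 11→17, due 13, tardiness 4
#100: 17→22, due 24, tardiness 0
#114: 22→26, due 14, tardiness 12
#121: 26→28, due 12, tardiness 16
Sum = 0+4+0+12+16 = 32.
Difference = 12 − 32 = -20.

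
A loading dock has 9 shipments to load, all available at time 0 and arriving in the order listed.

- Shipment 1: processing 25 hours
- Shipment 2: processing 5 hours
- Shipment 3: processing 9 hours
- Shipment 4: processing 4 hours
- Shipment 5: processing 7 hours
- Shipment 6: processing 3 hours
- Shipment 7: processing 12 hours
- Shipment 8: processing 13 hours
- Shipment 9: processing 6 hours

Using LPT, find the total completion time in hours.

LPT (decreasing processing time): Shipment 1 Shipment 8 Shipment 7 Shipment 3 Shipment 5 Shipment 9 Shipment 2 Shipment 4 Shipment 6.
Shipment 1: 0→25
Shipment 8: 25→38
Shipment 7: 38→50
Shipment 3: 50→59
Shipment 5: 59→66
Shipment 9: 66→72
Shipment 2: 72→77
Shipment 4: 77→81
Shipment 6: 81→84
Sum = 25+38+50+59+66+72+77+81+84 = 552.

552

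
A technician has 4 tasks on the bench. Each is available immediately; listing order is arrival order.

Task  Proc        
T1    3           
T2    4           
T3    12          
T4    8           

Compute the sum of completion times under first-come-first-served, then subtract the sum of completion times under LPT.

-27

FIFO (arrival order): T1 T2 T3 T4.
T1: 0→3
T2: 3→7
T3: 7→19
T4: 19→27
Sum = 3+7+19+27 = 56.
LPT (decreasing processing time): T3 T4 T2 T1.
T3: 0→12
T4: 12→20
T2: 20→24
T1: 24→27
Sum = 12+20+24+27 = 83.
Difference = 56 − 83 = -27.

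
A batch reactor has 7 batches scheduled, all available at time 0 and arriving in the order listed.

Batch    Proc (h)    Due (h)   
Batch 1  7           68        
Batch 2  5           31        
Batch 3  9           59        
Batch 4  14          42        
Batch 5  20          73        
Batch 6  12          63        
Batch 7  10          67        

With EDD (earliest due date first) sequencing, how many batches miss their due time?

EDD (increasing due date): Batch 2 Batch 4 Batch 3 Batch 6 Batch 7 Batch 1 Batch 5.
Batch 2: 0→5, due 31, tardiness 0
Batch 4: 5→19, due 42, tardiness 0
Batch 3: 19→28, due 59, tardiness 0
Batch 6: 28→40, due 63, tardiness 0
Batch 7: 40→50, due 67, tardiness 0
Batch 1: 50→57, due 68, tardiness 0
Batch 5: 57→77, due 73, tardiness 4
Late batches: 1.

1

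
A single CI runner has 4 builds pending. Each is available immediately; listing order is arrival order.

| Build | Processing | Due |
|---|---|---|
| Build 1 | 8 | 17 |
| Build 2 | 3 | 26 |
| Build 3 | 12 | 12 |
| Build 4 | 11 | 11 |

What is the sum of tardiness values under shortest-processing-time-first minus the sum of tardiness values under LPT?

SPT (increasing processing time): Build 2 Build 1 Build 4 Build 3.
Build 2: 0→3, due 26, tardiness 0
Build 1: 3→11, due 17, tardiness 0
Build 4: 11→22, due 11, tardiness 11
Build 3: 22→34, due 12, tardiness 22
Sum = 0+0+11+22 = 33.
LPT (decreasing processing time): Build 3 Build 4 Build 1 Build 2.
Build 3: 0→12, due 12, tardiness 0
Build 4: 12→23, due 11, tardiness 12
Build 1: 23→31, due 17, tardiness 14
Build 2: 31→34, due 26, tardiness 8
Sum = 0+12+14+8 = 34.
Difference = 33 − 34 = -1.

-1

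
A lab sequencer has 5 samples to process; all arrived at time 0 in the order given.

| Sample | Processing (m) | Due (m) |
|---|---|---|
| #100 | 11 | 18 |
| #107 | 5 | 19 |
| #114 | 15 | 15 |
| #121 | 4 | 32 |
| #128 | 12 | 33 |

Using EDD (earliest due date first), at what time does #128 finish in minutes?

EDD (increasing due date): #114 #100 #107 #121 #128.
#114: 0→15
#100: 15→26
#107: 26→31
#121: 31→35
#128: 35→47

47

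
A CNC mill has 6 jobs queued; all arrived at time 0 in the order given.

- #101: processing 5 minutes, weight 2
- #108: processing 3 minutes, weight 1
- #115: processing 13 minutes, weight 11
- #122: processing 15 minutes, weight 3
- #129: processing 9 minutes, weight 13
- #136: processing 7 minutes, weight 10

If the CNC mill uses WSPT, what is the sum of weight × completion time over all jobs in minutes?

WSPT (decreasing weight/processing-time ratio): #129 #136 #115 #101 #108 #122.
#129: finishes 9, weight 13, w·C = 117
#136: finishes 16, weight 10, w·C = 160
#115: finishes 29, weight 11, w·C = 319
#101: finishes 34, weight 2, w·C = 68
#108: finishes 37, weight 1, w·C = 37
#122: finishes 52, weight 3, w·C = 156
Sum = 117+160+319+68+37+156 = 857.

857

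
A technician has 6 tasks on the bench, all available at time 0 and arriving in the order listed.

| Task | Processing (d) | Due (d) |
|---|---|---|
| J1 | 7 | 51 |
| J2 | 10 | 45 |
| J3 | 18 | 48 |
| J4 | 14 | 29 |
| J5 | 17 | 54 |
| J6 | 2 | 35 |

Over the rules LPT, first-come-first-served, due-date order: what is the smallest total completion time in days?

LPT (decreasing processing time): J3 J5 J4 J2 J1 J6.
J3: 0→18
J5: 18→35
J4: 35→49
J2: 49→59
J1: 59→66
J6: 66→68
Sum = 18+35+49+59+66+68 = 295.
FIFO (arrival order): J1 J2 J3 J4 J5 J6.
J1: 0→7
J2: 7→17
J3: 17→35
J4: 35→49
J5: 49→66
J6: 66→68
Sum = 7+17+35+49+66+68 = 242.
EDD (increasing due date): J4 J6 J2 J3 J1 J5.
J4: 0→14
J6: 14→16
J2: 16→26
J3: 26→44
J1: 44→51
J5: 51→68
Sum = 14+16+26+44+51+68 = 219.
LPT 295, FIFO 242, EDD 219 → minimum 219.

219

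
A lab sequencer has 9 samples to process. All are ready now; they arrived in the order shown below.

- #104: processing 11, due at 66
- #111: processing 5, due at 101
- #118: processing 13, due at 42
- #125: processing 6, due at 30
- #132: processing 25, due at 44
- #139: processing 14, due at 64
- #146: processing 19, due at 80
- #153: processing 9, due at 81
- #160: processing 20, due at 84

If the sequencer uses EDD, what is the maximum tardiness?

EDD (increasing due date): #125 #118 #132 #139 #104 #146 #153 #160 #111.
#125: 0→6, due 30, tardiness 0
#118: 6→19, due 42, tardiness 0
#132: 19→44, due 44, tardiness 0
#139: 44→58, due 64, tardiness 0
#104: 58→69, due 66, tardiness 3
#146: 69→88, due 80, tardiness 8
#153: 88→97, due 81, tardiness 16
#160: 97→117, due 84, tardiness 33
#111: 117→122, due 101, tardiness 21
Maximum = 33.

33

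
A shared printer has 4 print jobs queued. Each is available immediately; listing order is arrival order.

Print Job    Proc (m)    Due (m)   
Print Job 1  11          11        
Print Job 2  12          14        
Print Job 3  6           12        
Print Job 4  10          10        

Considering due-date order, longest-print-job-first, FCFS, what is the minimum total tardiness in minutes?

50

EDD (increasing due date): Print Job 4 Print Job 1 Print Job 3 Print Job 2.
Print Job 4: 0→10, due 10, tardiness 0
Print Job 1: 10→21, due 11, tardiness 10
Print Job 3: 21→27, due 12, tardiness 15
Print Job 2: 27→39, due 14, tardiness 25
Sum = 0+10+15+25 = 50.
LPT (decreasing processing time): Print Job 2 Print Job 1 Print Job 4 Print Job 3.
Print Job 2: 0→12, due 14, tardiness 0
Print Job 1: 12→23, due 11, tardiness 12
Print Job 4: 23→33, due 10, tardiness 23
Print Job 3: 33→39, due 12, tardiness 27
Sum = 0+12+23+27 = 62.
FIFO (arrival order): Print Job 1 Print Job 2 Print Job 3 Print Job 4.
Print Job 1: 0→11, due 11, tardiness 0
Print Job 2: 11→23, due 14, tardiness 9
Print Job 3: 23→29, due 12, tardiness 17
Print Job 4: 29→39, due 10, tardiness 29
Sum = 0+9+17+29 = 55.
EDD 50, LPT 62, FIFO 55 → minimum 50.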